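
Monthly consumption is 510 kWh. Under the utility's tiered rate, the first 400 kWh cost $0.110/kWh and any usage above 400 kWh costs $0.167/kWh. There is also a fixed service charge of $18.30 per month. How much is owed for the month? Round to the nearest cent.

First 400 kWh × $0.110 = $44.00
Remaining 110 kWh × $0.167 = $18.37
Energy charge = $62.37; + service $18.30 = $80.67

$80.67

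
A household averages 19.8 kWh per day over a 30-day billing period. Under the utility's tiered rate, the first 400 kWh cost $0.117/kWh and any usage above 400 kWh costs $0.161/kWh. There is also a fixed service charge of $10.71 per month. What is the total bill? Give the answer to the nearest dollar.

$89

Usage = 19.8 kWh/day × 30 days = 594 kWh
First 400 kWh × $0.117 = $46.80
Remaining 194 kWh × $0.161 = $31.23
Energy charge = $78.03; + service $10.71 = $88.74 ≈ $89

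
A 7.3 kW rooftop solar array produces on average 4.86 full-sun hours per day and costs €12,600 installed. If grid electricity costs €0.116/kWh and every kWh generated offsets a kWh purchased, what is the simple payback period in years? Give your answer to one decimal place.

8.4 years

Daily generation = 7.3 kW × 4.86 h = 35.48 kWh
Annual generation = 35.48 × 365 = 12949 kWh
Annual savings = 12949 × €0.116 = €1,502.14
Payback = €12,600 / €1,502.14 = 8.39 years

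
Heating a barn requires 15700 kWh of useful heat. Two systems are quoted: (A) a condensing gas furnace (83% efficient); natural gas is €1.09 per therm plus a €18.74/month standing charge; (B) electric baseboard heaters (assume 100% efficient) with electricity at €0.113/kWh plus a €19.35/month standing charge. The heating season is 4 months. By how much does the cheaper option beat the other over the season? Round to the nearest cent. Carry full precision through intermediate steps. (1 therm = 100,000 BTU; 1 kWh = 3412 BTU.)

€1073.05

Heat load = 15700 kWh × 3412 = 53,568,400 BTU
Gas: input = 53,568,400 / 0.83 = 64,540,241 BTU = 645.4 therm → 645.4 × €1.09 = €703.49; + 4 × €18.74 standing = €778.45
Electric: 53,568,400 BTU / 3412 = 15,700 kWh → × €0.113 = €1,774.10; + 4 × €19.35 standing = €1,851.50
Difference = |€778.45 − €1,851.50| = €1,073.05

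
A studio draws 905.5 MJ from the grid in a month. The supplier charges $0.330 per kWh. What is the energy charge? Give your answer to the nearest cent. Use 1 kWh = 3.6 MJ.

$83.00

905.5 MJ × (0.27778 kWh/MJ) = 251.5 kWh
Cost = 251.5 kWh × $0.330/kWh = $83.00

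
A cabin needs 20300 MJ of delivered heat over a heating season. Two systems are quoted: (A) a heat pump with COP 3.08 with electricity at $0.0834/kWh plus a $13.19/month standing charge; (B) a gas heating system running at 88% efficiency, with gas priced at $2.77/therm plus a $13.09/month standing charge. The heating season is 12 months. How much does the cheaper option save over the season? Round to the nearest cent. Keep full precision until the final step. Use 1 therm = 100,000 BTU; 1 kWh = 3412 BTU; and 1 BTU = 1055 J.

$451.77

Heat load = 20300 MJ = 20,300,000,000 J / 1055 = 19,241,706 BTU
Gas: input = 19,241,706 / 0.88 = 21,865,575 BTU = 218.7 therm → 218.7 × $2.77 = $605.68; + 12 × $13.09 standing = $762.76
Heat pump: 19,241,706 BTU / 3412 = 5,639 kWh heat; / 3.08 = 1,831 kWh in → × $0.0834 = $152.70; + 12 × $13.19 standing = $310.98
Difference = |$762.76 − $310.98| = $451.77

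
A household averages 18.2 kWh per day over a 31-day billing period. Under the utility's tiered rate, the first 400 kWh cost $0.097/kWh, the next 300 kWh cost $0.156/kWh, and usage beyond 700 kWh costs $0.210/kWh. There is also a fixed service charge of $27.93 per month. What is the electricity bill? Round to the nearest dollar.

$92

Usage = 18.2 kWh/day × 31 days = 564.2 kWh
First 400 kWh × $0.097 = $38.80
Next 164.2 kWh × $0.156 = $25.62
Remaining tier: 0 kWh (not reached)
Energy charge = $64.42; + service $27.93 = $92.35 ≈ $92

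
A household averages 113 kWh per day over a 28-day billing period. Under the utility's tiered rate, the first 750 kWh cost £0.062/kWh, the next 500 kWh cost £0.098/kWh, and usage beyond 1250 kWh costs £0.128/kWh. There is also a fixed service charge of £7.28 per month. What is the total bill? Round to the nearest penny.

£347.77

Usage = 113 kWh/day × 28 days = 3164 kWh
First 750 kWh × £0.062 = £46.50
Next 500 kWh × £0.098 = £49.00
Remaining 1914 kWh × £0.128 = £244.99
Energy charge = £340.49; + service £7.28 = £347.77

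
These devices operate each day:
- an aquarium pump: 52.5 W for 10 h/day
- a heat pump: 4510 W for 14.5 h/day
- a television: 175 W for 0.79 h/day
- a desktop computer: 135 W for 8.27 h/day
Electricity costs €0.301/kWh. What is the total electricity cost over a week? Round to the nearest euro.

aquarium pump: 52.5 W × 10 h × 7 d = 3,675 Wh = 3.675 kWh
heat pump: 4510 W × 14.5 h × 7 d = 457,765 Wh = 457.8 kWh
television: 175 W × 0.79 h × 7 d = 968 Wh = 0.9677 kWh
desktop computer: 135 W × 8.27 h × 7 d = 7,815 Wh = 7.815 kWh
Total energy = 3.675 + 457.8 + 0.9677 + 7.815 = 470.2 kWh
Cost = 470.2 kWh × €0.301 = €141.54 ≈ €142

€142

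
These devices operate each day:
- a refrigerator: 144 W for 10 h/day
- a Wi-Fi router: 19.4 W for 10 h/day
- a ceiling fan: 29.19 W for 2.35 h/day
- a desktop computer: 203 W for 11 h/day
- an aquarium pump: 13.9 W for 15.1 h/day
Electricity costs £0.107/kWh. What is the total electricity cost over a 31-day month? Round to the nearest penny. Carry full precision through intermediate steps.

refrigerator: 144 W × 10 h × 31 d = 44,640 Wh = 44.64 kWh
Wi-Fi router: 19.4 W × 10 h × 31 d = 6,014 Wh = 6.014 kWh
ceiling fan: 29.19 W × 2.35 h × 31 d = 2,126 Wh = 2.126 kWh
desktop computer: 203 W × 11 h × 31 d = 69,223 Wh = 69.22 kWh
aquarium pump: 13.9 W × 15.1 h × 31 d = 6,507 Wh = 6.507 kWh
Total energy = 44.64 + 6.014 + 2.126 + 69.22 + 6.507 = 128.5 kWh
Cost = 128.5 kWh × £0.107 = £13.75

£13.75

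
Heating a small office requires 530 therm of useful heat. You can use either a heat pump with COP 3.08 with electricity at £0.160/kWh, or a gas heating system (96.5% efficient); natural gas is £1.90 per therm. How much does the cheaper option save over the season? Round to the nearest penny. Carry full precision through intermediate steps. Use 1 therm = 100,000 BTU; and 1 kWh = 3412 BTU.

£236.59

Heat load = 530 therm × 100,000 = 53,000,000 BTU
Gas: input = 53,000,000 / 0.965 = 54,922,280 BTU = 549.2 therm → 549.2 × £1.90 = £1,043.52
Heat pump: 53,000,000 BTU / 3412 = 15,530 kWh heat; / 3.08 = 5,043 kWh in → × £0.160 = £806.93
Difference = |£1,043.52 − £806.93| = £236.59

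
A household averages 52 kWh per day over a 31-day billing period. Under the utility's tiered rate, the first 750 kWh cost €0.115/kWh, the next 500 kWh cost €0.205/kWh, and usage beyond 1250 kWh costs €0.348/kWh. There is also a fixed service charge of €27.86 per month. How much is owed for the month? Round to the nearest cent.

Usage = 52 kWh/day × 31 days = 1612 kWh
First 750 kWh × €0.115 = €86.25
Next 500 kWh × €0.205 = €102.50
Remaining 362 kWh × €0.348 = €125.98
Energy charge = €314.73; + service €27.86 = €342.59

€342.59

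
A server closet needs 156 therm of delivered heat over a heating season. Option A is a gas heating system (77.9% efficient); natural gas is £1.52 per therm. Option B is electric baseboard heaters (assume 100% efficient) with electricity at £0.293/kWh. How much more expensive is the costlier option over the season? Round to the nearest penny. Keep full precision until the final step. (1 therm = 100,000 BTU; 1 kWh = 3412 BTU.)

Heat load = 156 therm × 100,000 = 15,600,000 BTU
Gas: input = 15,600,000 / 0.779 = 20,025,674 BTU = 200.3 therm → 200.3 × £1.52 = £304.39
Electric: 15,600,000 BTU / 3412 = 4,572 kWh → × £0.293 = £1,339.62
Difference = |£304.39 − £1,339.62| = £1,035.23

£1035.23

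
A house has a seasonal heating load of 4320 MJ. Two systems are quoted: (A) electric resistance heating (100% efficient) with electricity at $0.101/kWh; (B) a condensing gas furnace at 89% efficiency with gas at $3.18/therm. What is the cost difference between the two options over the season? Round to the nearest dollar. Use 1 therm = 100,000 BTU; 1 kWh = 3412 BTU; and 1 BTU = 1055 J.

$25

Heat load = 4320 MJ = 4,320,000,000 J / 1055 = 4,094,787 BTU
Gas: input = 4,094,787 / 0.89 = 4,600,884 BTU = 46.01 therm → 46.01 × $3.18 = $146.31
Electric: 4,094,787 BTU / 3412 = 1,200 kWh → × $0.101 = $121.21
Difference = |$146.31 − $121.21| = $25.10 ≈ $25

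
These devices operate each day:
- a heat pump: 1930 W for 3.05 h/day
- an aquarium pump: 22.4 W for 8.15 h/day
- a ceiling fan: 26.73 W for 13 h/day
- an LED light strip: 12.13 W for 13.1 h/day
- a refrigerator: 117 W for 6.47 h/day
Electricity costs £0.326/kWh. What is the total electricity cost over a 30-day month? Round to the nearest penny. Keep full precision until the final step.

heat pump: 1930 W × 3.05 h × 30 d = 176,595 Wh = 176.6 kWh
aquarium pump: 22.4 W × 8.15 h × 30 d = 5,477 Wh = 5.477 kWh
ceiling fan: 26.73 W × 13 h × 30 d = 10,425 Wh = 10.42 kWh
LED light strip: 12.13 W × 13.1 h × 30 d = 4,767 Wh = 4.767 kWh
refrigerator: 117 W × 6.47 h × 30 d = 22,710 Wh = 22.71 kWh
Total energy = 176.6 + 5.477 + 10.42 + 4.767 + 22.71 = 220 kWh
Cost = 220 kWh × £0.326 = £71.71

£71.71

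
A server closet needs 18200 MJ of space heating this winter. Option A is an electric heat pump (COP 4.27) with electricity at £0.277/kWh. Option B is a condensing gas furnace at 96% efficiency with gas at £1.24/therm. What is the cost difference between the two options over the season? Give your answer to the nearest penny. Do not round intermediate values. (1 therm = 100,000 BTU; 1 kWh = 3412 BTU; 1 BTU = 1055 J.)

£105.16

Heat load = 18200 MJ = 18,200,000,000 J / 1055 = 17,251,185 BTU
Gas: input = 17,251,185 / 0.96 = 17,969,984 BTU = 179.7 therm → 179.7 × £1.24 = £222.83
Heat pump: 17,251,185 BTU / 3412 = 5,056 kWh heat; / 4.27 = 1,184 kWh in → × £0.277 = £327.99
Difference = |£222.83 − £327.99| = £105.16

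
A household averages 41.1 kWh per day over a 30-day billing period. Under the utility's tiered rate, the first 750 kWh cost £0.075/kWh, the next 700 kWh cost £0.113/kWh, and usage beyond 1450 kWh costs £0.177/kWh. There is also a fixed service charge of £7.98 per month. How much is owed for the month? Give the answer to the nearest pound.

£119

Usage = 41.1 kWh/day × 30 days = 1233 kWh
First 750 kWh × £0.075 = £56.25
Next 483 kWh × £0.113 = £54.58
Remaining tier: 0 kWh (not reached)
Energy charge = £110.83; + service £7.98 = £118.81 ≈ £119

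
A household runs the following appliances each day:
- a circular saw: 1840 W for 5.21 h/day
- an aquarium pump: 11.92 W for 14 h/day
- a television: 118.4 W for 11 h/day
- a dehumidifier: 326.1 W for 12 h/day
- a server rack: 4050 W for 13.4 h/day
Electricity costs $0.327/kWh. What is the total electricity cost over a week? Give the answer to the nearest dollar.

circular saw: 1840 W × 5.21 h × 7 d = 67,105 Wh = 67.1 kWh
aquarium pump: 11.92 W × 14 h × 7 d = 1,168 Wh = 1.168 kWh
television: 118.4 W × 11 h × 7 d = 9,117 Wh = 9.117 kWh
dehumidifier: 326.1 W × 12 h × 7 d = 27,392 Wh = 27.39 kWh
server rack: 4050 W × 13.4 h × 7 d = 379,890 Wh = 379.9 kWh
Total energy = 67.1 + 1.168 + 9.117 + 27.39 + 379.9 = 484.7 kWh
Cost = 484.7 kWh × $0.327 = $158.49 ≈ $158

$158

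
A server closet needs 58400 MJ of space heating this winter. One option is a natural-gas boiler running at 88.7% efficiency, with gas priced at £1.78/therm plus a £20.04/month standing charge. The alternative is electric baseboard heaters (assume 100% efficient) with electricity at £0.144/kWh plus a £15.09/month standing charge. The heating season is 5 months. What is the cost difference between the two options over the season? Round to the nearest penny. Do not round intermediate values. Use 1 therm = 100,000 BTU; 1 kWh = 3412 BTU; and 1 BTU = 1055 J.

£1200.62

Heat load = 58400 MJ = 58,400,000,000 J / 1055 = 55,355,450 BTU
Gas: input = 55,355,450 / 0.887 = 62,407,497 BTU = 624.1 therm → 624.1 × £1.78 = £1,110.85; + 5 × £20.04 standing = £1,211.05
Electric: 55,355,450 BTU / 3412 = 16,220 kWh → × £0.144 = £2,336.22; + 5 × £15.09 standing = £2,411.67
Difference = |£1,211.05 − £2,411.67| = £1,200.62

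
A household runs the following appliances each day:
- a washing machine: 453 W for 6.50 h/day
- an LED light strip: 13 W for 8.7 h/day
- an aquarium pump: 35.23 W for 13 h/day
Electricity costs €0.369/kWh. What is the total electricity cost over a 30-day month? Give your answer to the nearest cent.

washing machine: 453 W × 6.50 h × 30 d = 88,335 Wh = 88.33 kWh
LED light strip: 13 W × 8.7 h × 30 d = 3,393 Wh = 3.393 kWh
aquarium pump: 35.23 W × 13 h × 30 d = 13,740 Wh = 13.74 kWh
Total energy = 88.33 + 3.393 + 13.74 = 105.5 kWh
Cost = 105.5 kWh × €0.369 = €38.92

€38.92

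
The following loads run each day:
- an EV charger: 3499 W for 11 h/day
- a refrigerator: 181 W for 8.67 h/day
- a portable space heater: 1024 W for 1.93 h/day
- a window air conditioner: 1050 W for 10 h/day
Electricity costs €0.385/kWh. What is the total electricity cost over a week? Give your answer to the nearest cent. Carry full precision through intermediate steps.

EV charger: 3499 W × 11 h × 7 d = 269,423 Wh = 269.4 kWh
refrigerator: 181 W × 8.67 h × 7 d = 10,985 Wh = 10.98 kWh
portable space heater: 1024 W × 1.93 h × 7 d = 13,834 Wh = 13.83 kWh
window air conditioner: 1050 W × 10 h × 7 d = 73,500 Wh = 73.5 kWh
Total energy = 269.4 + 10.98 + 13.83 + 73.5 = 367.7 kWh
Cost = 367.7 kWh × €0.385 = €141.58

€141.58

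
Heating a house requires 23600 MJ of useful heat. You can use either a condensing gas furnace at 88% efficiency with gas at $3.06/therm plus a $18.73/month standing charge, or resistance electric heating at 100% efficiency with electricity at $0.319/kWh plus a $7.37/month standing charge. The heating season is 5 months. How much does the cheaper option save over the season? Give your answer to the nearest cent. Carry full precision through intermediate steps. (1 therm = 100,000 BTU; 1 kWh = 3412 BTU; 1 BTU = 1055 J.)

Heat load = 23600 MJ = 23,600,000,000 J / 1055 = 22,369,668 BTU
Gas: input = 22,369,668 / 0.88 = 25,420,078 BTU = 254.2 therm → 254.2 × $3.06 = $777.85; + 5 × $18.73 standing = $871.50
Electric: 22,369,668 BTU / 3412 = 6,556 kWh → × $0.319 = $2,091.42; + 5 × $7.37 standing = $2,128.27
Difference = |$871.50 − $2,128.27| = $1,256.77

$1256.77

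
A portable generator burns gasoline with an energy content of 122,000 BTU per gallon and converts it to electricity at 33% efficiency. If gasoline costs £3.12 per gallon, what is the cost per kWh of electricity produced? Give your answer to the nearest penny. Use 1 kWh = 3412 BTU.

Electrical output per gallon = 122,000 BTU × 0.33 / 3412 BTU/kWh = 11.8 kWh
Cost per kWh = £3.12 / 11.8 kWh = £0.264

£0.26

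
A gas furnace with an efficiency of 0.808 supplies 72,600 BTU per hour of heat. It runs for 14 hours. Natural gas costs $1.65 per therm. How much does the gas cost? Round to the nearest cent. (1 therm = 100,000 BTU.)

$20.76

Heat delivered = 72,600 BTU/h × 14 h = 1,016,400 BTU
Gas input = 1,016,400 / 0.808 = 1,257,921 BTU
= 1,257,921 / 100,000 = 12.58 therm
Cost = 12.58 × $1.65/therm = $20.76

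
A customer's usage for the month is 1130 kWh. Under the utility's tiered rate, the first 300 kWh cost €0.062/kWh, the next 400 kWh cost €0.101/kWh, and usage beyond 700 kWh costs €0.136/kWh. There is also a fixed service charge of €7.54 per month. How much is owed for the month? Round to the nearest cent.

First 300 kWh × €0.062 = €18.60
Next 400 kWh × €0.101 = €40.40
Remaining 430 kWh × €0.136 = €58.48
Energy charge = €117.48; + service €7.54 = €125.02

€125.02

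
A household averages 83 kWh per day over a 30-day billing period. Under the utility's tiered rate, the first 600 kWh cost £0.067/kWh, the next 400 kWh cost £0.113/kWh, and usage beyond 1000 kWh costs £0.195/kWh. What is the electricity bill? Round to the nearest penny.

Usage = 83 kWh/day × 30 days = 2490 kWh
First 600 kWh × £0.067 = £40.20
Next 400 kWh × £0.113 = £45.20
Remaining 1490 kWh × £0.195 = £290.55
Total = £375.95

£375.95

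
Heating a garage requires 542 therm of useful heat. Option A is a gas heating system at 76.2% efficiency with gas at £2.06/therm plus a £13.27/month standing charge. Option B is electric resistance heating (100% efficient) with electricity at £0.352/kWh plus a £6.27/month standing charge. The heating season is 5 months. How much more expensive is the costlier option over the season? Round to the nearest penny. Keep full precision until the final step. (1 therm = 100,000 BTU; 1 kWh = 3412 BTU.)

£4091.31

Heat load = 542 therm × 100,000 = 54,200,000 BTU
Gas: input = 54,200,000 / 0.762 = 71,128,609 BTU = 711.3 therm → 711.3 × £2.06 = £1,465.25; + 5 × £13.27 standing = £1,531.60
Electric: 54,200,000 BTU / 3412 = 15,890 kWh → × £0.352 = £5,591.56; + 5 × £6.27 standing = £5,622.91
Difference = |£1,531.60 − £5,622.91| = £4,091.31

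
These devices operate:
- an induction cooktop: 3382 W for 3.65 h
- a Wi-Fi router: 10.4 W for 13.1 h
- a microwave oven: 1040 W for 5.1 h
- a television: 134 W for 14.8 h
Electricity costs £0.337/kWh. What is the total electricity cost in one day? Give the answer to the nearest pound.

£7

induction cooktop: 3382 W × 3.65 h = 12,344 Wh = 12.34 kWh
Wi-Fi router: 10.4 W × 13.1 h = 136 Wh = 0.1362 kWh
microwave oven: 1040 W × 5.1 h = 5,304 Wh = 5.304 kWh
television: 134 W × 14.8 h = 1,983 Wh = 1.983 kWh
Total energy = 12.34 + 0.1362 + 5.304 + 1.983 = 19.77 kWh
Cost = 19.77 kWh × £0.337 = £6.66 ≈ £7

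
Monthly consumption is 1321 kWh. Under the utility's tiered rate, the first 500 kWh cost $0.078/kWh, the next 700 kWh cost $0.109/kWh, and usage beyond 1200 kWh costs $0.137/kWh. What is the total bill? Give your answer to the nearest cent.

First 500 kWh × $0.078 = $39.00
Next 700 kWh × $0.109 = $76.30
Remaining 121 kWh × $0.137 = $16.58
Total = $131.88

$131.88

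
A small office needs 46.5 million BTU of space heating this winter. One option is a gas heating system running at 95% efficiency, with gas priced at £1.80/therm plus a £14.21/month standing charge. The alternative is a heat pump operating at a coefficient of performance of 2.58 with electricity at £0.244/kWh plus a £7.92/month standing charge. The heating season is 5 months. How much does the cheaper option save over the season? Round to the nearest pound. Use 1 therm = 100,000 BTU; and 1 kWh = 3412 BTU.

£376

Heat load = 46.5 × 10⁶ BTU = 46,500,000 BTU
Gas: input = 46,500,000 / 0.95 = 48,947,368 BTU = 489.5 therm → 489.5 × £1.80 = £881.05; + 5 × £14.21 standing = £952.10
Heat pump: 46,500,000 BTU / 3412 = 13,630 kWh heat; / 2.58 = 5,282 kWh in → × £0.244 = £1,288.88; + 5 × £7.92 standing = £1,328.48
Difference = |£952.10 − £1,328.48| = £376.38 ≈ £376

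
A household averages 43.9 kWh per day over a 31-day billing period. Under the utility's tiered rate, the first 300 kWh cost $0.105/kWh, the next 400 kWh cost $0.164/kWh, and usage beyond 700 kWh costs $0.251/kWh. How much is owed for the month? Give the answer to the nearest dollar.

$263

Usage = 43.9 kWh/day × 31 days = 1360.9 kWh
First 300 kWh × $0.105 = $31.50
Next 400 kWh × $0.164 = $65.60
Remaining 660.9 kWh × $0.251 = $165.89
Total = $262.99 ≈ $263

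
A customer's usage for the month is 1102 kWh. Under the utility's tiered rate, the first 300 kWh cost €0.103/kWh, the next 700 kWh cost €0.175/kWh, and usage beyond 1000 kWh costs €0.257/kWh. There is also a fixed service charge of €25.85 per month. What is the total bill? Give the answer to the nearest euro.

€205

First 300 kWh × €0.103 = €30.90
Next 700 kWh × €0.175 = €122.50
Remaining 102 kWh × €0.257 = €26.21
Energy charge = €179.61; + service €25.85 = €205.46 ≈ €205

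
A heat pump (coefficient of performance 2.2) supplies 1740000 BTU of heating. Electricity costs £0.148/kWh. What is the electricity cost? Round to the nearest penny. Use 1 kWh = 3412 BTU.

£34.31

Heat delivered = 1,740,000 BTU / 3412 = 510 kWh
Electrical input = 510 kWh / 2.2 = 231.8 kWh
Cost = 231.8 × £0.148/kWh = £34.31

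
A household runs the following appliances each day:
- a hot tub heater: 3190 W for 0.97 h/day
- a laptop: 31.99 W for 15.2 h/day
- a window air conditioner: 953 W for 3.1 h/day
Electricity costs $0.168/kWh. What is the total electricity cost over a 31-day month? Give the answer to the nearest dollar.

$34

hot tub heater: 3190 W × 0.97 h × 31 d = 95,923 Wh = 95.92 kWh
laptop: 31.99 W × 15.2 h × 31 d = 15,074 Wh = 15.07 kWh
window air conditioner: 953 W × 3.1 h × 31 d = 91,583 Wh = 91.58 kWh
Total energy = 95.92 + 15.07 + 91.58 = 202.6 kWh
Cost = 202.6 kWh × $0.168 = $34.03 ≈ $34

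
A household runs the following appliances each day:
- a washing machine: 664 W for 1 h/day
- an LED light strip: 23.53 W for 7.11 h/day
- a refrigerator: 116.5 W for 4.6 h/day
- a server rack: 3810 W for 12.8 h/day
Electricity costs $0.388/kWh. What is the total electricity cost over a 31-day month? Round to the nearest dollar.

$603

washing machine: 664 W × 1 h × 31 d = 20,584 Wh = 20.58 kWh
LED light strip: 23.53 W × 7.11 h × 31 d = 5,186 Wh = 5.186 kWh
refrigerator: 116.5 W × 4.6 h × 31 d = 16,613 Wh = 16.61 kWh
server rack: 3810 W × 12.8 h × 31 d = 1,511,808 Wh = 1,512 kWh
Total energy = 20.58 + 5.186 + 16.61 + 1,512 = 1,554 kWh
Cost = 1,554 kWh × $0.388 = $603.03 ≈ $603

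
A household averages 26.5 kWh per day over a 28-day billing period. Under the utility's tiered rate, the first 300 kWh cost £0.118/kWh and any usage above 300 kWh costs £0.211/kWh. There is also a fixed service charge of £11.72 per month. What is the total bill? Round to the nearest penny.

£140.38

Usage = 26.5 kWh/day × 28 days = 742 kWh
First 300 kWh × £0.118 = £35.40
Remaining 442 kWh × £0.211 = £93.26
Energy charge = £128.66; + service £11.72 = £140.38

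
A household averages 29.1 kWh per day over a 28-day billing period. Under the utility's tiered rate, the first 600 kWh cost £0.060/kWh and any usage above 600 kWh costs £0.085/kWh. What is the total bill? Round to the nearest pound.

£54

Usage = 29.1 kWh/day × 28 days = 814.8 kWh
First 600 kWh × £0.060 = £36.00
Remaining 214.8 kWh × £0.085 = £18.26
Total = £54.26 ≈ £54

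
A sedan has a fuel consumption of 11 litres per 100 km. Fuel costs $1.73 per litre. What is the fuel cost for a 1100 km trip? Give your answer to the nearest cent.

$209.33

Fuel = 11 L/100 km × 1100 km / 100 = 121 L
Cost = 121 L × $1.73/L = $209.33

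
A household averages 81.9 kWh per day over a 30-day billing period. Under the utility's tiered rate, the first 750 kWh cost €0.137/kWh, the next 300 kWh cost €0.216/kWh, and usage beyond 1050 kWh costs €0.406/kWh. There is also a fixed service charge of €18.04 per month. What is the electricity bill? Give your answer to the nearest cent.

€756.83

Usage = 81.9 kWh/day × 30 days = 2457 kWh
First 750 kWh × €0.137 = €102.75
Next 300 kWh × €0.216 = €64.80
Remaining 1407 kWh × €0.406 = €571.24
Energy charge = €738.79; + service €18.04 = €756.83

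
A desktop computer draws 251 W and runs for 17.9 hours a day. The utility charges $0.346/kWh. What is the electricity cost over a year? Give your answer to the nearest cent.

Energy = 251 W × 17.9 h/day × 365 days = 1,639,908 Wh = 1,640 kWh
Cost = 1,640 kWh × $0.346/kWh = $567.41

$567.41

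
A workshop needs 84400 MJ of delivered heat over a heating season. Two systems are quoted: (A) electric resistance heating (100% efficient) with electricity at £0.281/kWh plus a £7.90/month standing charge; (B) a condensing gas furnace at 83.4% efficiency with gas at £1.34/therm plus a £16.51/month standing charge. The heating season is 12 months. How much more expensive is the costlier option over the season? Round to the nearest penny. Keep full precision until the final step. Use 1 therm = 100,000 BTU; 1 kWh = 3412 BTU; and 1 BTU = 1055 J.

Heat load = 84400 MJ = 84,400,000,000 J / 1055 = 80,000,000 BTU
Gas: input = 80,000,000 / 0.834 = 95,923,261 BTU = 959.2 therm → 959.2 × £1.34 = £1,285.37; + 12 × £16.51 standing = £1,483.49
Electric: 80,000,000 BTU / 3412 = 23,450 kWh → × £0.281 = £6,588.51; + 12 × £7.90 standing = £6,683.31
Difference = |£1,483.49 − £6,683.31| = £5,199.82

£5199.82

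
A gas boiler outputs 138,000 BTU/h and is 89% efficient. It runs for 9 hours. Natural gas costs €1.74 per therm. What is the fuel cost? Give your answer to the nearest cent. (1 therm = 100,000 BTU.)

Heat delivered = 138,000 BTU/h × 9 h = 1,242,000 BTU
Gas input = 1,242,000 / 0.89 = 1,395,506 BTU
= 1,395,506 / 100,000 = 13.96 therm
Cost = 13.96 × €1.74/therm = €24.28

€24.28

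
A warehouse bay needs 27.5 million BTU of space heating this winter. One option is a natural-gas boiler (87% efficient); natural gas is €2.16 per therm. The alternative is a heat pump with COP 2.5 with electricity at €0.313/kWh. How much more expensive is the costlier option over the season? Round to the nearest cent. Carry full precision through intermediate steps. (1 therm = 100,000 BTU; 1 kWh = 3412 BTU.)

€326.33

Heat load = 27.5 × 10⁶ BTU = 27,500,000 BTU
Gas: input = 27,500,000 / 0.87 = 31,609,195 BTU = 316.1 therm → 316.1 × €2.16 = €682.76
Heat pump: 27,500,000 BTU / 3412 = 8,060 kWh heat; / 2.5 = 3,224 kWh in → × €0.313 = €1,009.09
Difference = |€682.76 − €1,009.09| = €326.33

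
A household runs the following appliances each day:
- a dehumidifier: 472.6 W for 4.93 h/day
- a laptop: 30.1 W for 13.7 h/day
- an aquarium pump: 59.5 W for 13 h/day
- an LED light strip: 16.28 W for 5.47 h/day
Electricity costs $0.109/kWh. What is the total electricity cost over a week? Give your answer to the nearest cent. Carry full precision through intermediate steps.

$2.75

dehumidifier: 472.6 W × 4.93 h × 7 d = 16,309 Wh = 16.31 kWh
laptop: 30.1 W × 13.7 h × 7 d = 2,887 Wh = 2.887 kWh
aquarium pump: 59.5 W × 13 h × 7 d = 5,414 Wh = 5.415 kWh
LED light strip: 16.28 W × 5.47 h × 7 d = 623 Wh = 0.6234 kWh
Total energy = 16.31 + 2.887 + 5.415 + 0.6234 = 25.23 kWh
Cost = 25.23 kWh × $0.109 = $2.75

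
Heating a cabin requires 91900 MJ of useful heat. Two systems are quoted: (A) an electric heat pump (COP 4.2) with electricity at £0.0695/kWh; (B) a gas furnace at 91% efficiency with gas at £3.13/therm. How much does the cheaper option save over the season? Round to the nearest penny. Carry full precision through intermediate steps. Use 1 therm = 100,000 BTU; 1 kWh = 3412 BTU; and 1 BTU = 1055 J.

Heat load = 91900 MJ = 91,900,000,000 J / 1055 = 87,109,005 BTU
Gas: input = 87,109,005 / 0.91 = 95,724,181 BTU = 957.2 therm → 957.2 × £3.13 = £2,996.17
Heat pump: 87,109,005 BTU / 3412 = 25,530 kWh heat; / 4.2 = 6,079 kWh in → × £0.0695 = £422.46
Difference = |£2,996.17 − £422.46| = £2,573.70

£2573.70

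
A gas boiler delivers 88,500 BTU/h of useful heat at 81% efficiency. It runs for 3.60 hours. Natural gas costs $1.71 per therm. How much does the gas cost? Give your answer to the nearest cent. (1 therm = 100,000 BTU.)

Heat delivered = 88,500 BTU/h × 3.60 h = 318,600 BTU
Gas input = 318,600 / 0.81 = 393,333 BTU
= 393,333 / 100,000 = 3.933 therm
Cost = 3.933 × $1.71/therm = $6.73

$6.73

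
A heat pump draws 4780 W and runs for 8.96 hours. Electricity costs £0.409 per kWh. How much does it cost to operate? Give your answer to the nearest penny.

£17.52

Energy = 4780 W × 8.96 h = 42,829 Wh = 42.83 kWh
Cost = 42.83 kWh × £0.409/kWh = £17.52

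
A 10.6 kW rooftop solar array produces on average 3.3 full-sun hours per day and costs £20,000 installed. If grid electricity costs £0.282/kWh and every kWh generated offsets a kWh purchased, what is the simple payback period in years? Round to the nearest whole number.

6 years

Daily generation = 10.6 kW × 3.3 h = 34.98 kWh
Annual generation = 34.98 × 365 = 12768 kWh
Annual savings = 12768 × £0.282 = £3,600.49
Payback = £20,000 / £3,600.49 = 5.55 years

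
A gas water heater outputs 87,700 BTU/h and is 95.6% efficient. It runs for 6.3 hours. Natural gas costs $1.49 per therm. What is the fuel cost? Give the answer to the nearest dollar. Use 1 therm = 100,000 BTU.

$9

Heat delivered = 87,700 BTU/h × 6.3 h = 552,510 BTU
Gas input = 552,510 / 0.956 = 577,939 BTU
= 577,939 / 100,000 = 5.779 therm
Cost = 5.779 × $1.49/therm = $8.61 ≈ $9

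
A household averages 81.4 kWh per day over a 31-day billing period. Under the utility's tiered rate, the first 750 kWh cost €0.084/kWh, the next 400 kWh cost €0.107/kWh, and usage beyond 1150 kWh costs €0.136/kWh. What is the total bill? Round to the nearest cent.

Usage = 81.4 kWh/day × 31 days = 2523.4 kWh
First 750 kWh × €0.084 = €63.00
Next 400 kWh × €0.107 = €42.80
Remaining 1373.4 kWh × €0.136 = €186.78
Total = €292.58

€292.58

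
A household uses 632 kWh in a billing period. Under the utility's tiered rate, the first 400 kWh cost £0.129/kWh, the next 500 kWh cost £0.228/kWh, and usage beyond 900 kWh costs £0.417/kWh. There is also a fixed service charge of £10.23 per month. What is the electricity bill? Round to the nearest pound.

£115

First 400 kWh × £0.129 = £51.60
Next 232 kWh × £0.228 = £52.90
Remaining tier: 0 kWh (not reached)
Energy charge = £104.50; + service £10.23 = £114.73 ≈ £115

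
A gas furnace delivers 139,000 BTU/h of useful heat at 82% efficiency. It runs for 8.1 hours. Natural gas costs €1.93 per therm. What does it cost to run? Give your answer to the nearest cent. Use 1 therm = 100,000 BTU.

Heat delivered = 139,000 BTU/h × 8.1 h = 1,125,900 BTU
Gas input = 1,125,900 / 0.82 = 1,373,049 BTU
= 1,373,049 / 100,000 = 13.73 therm
Cost = 13.73 × €1.93/therm = €26.50

€26.50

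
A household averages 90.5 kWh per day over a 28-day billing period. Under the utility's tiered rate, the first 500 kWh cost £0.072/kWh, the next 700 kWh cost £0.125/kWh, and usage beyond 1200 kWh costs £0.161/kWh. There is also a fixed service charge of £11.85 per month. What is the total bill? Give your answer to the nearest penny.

£350.12

Usage = 90.5 kWh/day × 28 days = 2534 kWh
First 500 kWh × £0.072 = £36.00
Next 700 kWh × £0.125 = £87.50
Remaining 1334 kWh × £0.161 = £214.77
Energy charge = £338.27; + service £11.85 = £350.12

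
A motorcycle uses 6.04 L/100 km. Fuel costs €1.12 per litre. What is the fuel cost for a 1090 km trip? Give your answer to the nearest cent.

€73.74

Fuel = 6.04 L/100 km × 1090 km / 100 = 65.84 L
Cost = 65.84 L × €1.12/L = €73.74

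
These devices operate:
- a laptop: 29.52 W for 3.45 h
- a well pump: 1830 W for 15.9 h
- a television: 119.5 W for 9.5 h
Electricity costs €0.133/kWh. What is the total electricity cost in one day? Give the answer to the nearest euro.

laptop: 29.52 W × 3.45 h = 102 Wh = 0.1018 kWh
well pump: 1830 W × 15.9 h = 29,097 Wh = 29.1 kWh
television: 119.5 W × 9.5 h = 1,135 Wh = 1.135 kWh
Total energy = 0.1018 + 29.1 + 1.135 = 30.33 kWh
Cost = 30.33 kWh × €0.133 = €4.03 ≈ €4

€4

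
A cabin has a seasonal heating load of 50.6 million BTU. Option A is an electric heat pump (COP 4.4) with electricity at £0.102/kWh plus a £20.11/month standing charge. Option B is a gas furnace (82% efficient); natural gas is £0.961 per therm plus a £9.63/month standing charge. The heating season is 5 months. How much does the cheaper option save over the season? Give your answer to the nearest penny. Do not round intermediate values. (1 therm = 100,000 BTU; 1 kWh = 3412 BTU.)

Heat load = 50.6 × 10⁶ BTU = 50,600,000 BTU
Gas: input = 50,600,000 / 0.82 = 61,707,317 BTU = 617.1 therm → 617.1 × £0.961 = £593.01; + 5 × £9.63 standing = £641.16
Heat pump: 50,600,000 BTU / 3412 = 14,830 kWh heat; / 4.4 = 3,370 kWh in → × £0.102 = £343.79; + 5 × £20.11 standing = £444.34
Difference = |£641.16 − £444.34| = £196.82

£196.82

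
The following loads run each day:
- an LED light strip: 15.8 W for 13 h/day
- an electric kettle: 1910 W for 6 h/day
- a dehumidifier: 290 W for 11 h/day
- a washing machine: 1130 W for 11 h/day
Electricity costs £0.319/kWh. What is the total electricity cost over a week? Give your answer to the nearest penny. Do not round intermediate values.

LED light strip: 15.8 W × 13 h × 7 d = 1,438 Wh = 1.438 kWh
electric kettle: 1910 W × 6 h × 7 d = 80,220 Wh = 80.22 kWh
dehumidifier: 290 W × 11 h × 7 d = 22,330 Wh = 22.33 kWh
washing machine: 1130 W × 11 h × 7 d = 87,010 Wh = 87.01 kWh
Total energy = 1.438 + 80.22 + 22.33 + 87.01 = 191 kWh
Cost = 191 kWh × £0.319 = £60.93

£60.93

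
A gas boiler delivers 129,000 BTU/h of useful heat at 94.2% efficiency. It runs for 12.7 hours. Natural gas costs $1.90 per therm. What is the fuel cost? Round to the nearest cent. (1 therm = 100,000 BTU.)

Heat delivered = 129,000 BTU/h × 12.7 h = 1,638,300 BTU
Gas input = 1,638,300 / 0.942 = 1,739,172 BTU
= 1,739,172 / 100,000 = 17.39 therm
Cost = 17.39 × $1.90/therm = $33.04

$33.04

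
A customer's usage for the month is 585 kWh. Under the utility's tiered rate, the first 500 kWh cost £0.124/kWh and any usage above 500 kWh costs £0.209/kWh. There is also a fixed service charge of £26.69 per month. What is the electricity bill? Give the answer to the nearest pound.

£106

First 500 kWh × £0.124 = £62.00
Remaining 85 kWh × £0.209 = £17.77
Energy charge = £79.77; + service £26.69 = £106.45 ≈ £106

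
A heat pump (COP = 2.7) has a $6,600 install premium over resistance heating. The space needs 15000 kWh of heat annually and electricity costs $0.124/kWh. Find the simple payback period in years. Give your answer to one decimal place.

5.6 years

Resistance: 15000 kWh × $0.124 = $1,860.00/yr
Heat pump: 15000 / 2.7 = 5556 kWh in → × $0.124 = $688.89/yr
Annual savings = $1,171.11
Payback = $6,600 / $1,171.11 = 5.64 years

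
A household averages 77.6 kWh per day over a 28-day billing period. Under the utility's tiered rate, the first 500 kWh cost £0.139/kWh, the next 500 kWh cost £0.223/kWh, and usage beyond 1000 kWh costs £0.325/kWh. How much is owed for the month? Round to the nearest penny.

£562.16

Usage = 77.6 kWh/day × 28 days = 2172.8 kWh
First 500 kWh × £0.139 = £69.50
Next 500 kWh × £0.223 = £111.50
Remaining 1172.8 kWh × £0.325 = £381.16
Total = £562.16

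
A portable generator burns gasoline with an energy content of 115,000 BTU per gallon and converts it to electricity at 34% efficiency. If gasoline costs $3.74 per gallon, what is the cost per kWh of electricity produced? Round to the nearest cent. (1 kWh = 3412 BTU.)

Electrical output per gallon = 115,000 BTU × 0.34 / 3412 BTU/kWh = 11.46 kWh
Cost per kWh = $3.74 / 11.46 kWh = $0.326

$0.33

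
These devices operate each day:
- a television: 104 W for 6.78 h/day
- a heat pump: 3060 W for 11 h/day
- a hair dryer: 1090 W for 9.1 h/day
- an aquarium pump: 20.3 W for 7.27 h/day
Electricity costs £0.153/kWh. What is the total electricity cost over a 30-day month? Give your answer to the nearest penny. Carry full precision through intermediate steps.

£203.94

television: 104 W × 6.78 h × 30 d = 21,154 Wh = 21.15 kWh
heat pump: 3060 W × 11 h × 30 d = 1,009,800 Wh = 1,010 kWh
hair dryer: 1090 W × 9.1 h × 30 d = 297,570 Wh = 297.6 kWh
aquarium pump: 20.3 W × 7.27 h × 30 d = 4,427 Wh = 4.427 kWh
Total energy = 21.15 + 1,010 + 297.6 + 4.427 = 1,333 kWh
Cost = 1,333 kWh × £0.153 = £203.94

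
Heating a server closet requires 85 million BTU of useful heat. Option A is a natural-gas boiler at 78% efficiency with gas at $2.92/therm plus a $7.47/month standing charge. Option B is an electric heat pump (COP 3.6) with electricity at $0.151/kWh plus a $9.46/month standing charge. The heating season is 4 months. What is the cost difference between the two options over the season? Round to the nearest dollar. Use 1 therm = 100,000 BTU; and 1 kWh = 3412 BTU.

Heat load = 85 × 10⁶ BTU = 85,000,000 BTU
Gas: input = 85,000,000 / 0.78 = 108,974,359 BTU = 1,090 therm → 1,090 × $2.92 = $3,182.05; + 4 × $7.47 standing = $3,211.93
Heat pump: 85,000,000 BTU / 3412 = 24,910 kWh heat; / 3.6 = 6,920 kWh in → × $0.151 = $1,044.92; + 4 × $9.46 standing = $1,082.76
Difference = |$3,211.93 − $1,082.76| = $2,129.17 ≈ $2129

$2129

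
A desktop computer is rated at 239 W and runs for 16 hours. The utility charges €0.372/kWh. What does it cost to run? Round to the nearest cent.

€1.42

Energy = 239 W × 16 h = 3,824 Wh = 3.824 kWh
Cost = 3.824 kWh × €0.372/kWh = €1.42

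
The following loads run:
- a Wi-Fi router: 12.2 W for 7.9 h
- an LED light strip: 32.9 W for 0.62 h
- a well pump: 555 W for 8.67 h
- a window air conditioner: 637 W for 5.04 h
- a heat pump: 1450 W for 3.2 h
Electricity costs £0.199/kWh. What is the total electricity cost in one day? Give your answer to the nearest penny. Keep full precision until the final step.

£2.54

Wi-Fi router: 12.2 W × 7.9 h = 96 Wh = 0.09638 kWh
LED light strip: 32.9 W × 0.62 h = 20 Wh = 0.0204 kWh
well pump: 555 W × 8.67 h = 4,812 Wh = 4.812 kWh
window air conditioner: 637 W × 5.04 h = 3,210 Wh = 3.21 kWh
heat pump: 1450 W × 3.2 h = 4,640 Wh = 4.64 kWh
Total energy = 0.09638 + 0.0204 + 4.812 + 3.21 + 4.64 = 12.78 kWh
Cost = 12.78 kWh × £0.199 = £2.54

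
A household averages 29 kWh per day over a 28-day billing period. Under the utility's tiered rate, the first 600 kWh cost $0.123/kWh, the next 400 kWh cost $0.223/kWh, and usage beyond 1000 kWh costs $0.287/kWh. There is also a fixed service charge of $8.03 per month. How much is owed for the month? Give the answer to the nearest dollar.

Usage = 29 kWh/day × 28 days = 812 kWh
First 600 kWh × $0.123 = $73.80
Next 212 kWh × $0.223 = $47.28
Remaining tier: 0 kWh (not reached)
Energy charge = $121.08; + service $8.03 = $129.11 ≈ $129

$129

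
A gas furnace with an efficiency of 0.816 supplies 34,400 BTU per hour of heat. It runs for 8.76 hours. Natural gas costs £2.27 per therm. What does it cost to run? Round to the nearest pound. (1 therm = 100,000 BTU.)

Heat delivered = 34,400 BTU/h × 8.76 h = 301,344 BTU
Gas input = 301,344 / 0.816 = 369,294 BTU
= 369,294 / 100,000 = 3.693 therm
Cost = 3.693 × £2.27/therm = £8.38 ≈ £8

£8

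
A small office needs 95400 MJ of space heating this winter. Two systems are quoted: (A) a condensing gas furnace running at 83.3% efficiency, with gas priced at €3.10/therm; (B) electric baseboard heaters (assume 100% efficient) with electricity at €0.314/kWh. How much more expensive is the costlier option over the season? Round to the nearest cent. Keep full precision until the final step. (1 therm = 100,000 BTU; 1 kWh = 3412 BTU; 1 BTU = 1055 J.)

€4956.57

Heat load = 95400 MJ = 95,400,000,000 J / 1055 = 90,426,540 BTU
Gas: input = 90,426,540 / 0.833 = 108,555,270 BTU = 1,086 therm → 1,086 × €3.10 = €3,365.21
Electric: 90,426,540 BTU / 3412 = 26,500 kWh → × €0.314 = €8,321.79
Difference = |€3,365.21 − €8,321.79| = €4,956.57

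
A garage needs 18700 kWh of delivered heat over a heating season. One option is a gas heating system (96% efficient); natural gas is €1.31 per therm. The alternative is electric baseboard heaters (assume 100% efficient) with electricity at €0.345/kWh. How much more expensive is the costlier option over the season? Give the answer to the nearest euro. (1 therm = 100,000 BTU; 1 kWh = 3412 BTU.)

€5581

Heat load = 18700 kWh × 3412 = 63,804,400 BTU
Gas: input = 63,804,400 / 0.96 = 66,462,917 BTU = 664.6 therm → 664.6 × €1.31 = €870.66
Electric: 63,804,400 BTU / 3412 = 18,700 kWh → × €0.345 = €6,451.50
Difference = |€870.66 − €6,451.50| = €5,580.84 ≈ €5581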